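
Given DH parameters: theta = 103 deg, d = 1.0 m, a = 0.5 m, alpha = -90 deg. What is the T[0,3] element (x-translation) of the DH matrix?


T[0,3] = a * cos(theta)
= 0.5 * cos(103 deg)
= 0.5 * -0.225
= -0.1125


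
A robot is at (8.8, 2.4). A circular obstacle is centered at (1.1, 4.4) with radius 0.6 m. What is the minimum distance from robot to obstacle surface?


center_dist = sqrt((8.8-1.1)^2 + (2.4-4.4)^2)
= sqrt(59.29 + 4.0)
= 7.9555
min_dist = center_dist - radius = 7.9555 - 0.6 = 7.3555 m


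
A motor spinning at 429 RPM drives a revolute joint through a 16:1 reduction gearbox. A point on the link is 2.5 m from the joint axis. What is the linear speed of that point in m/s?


omega_motor = 429 * 2*pi/60 = 44.9248 rad/s
omega_joint = omega_motor / 16 = 2.8078 rad/s
v = omega_joint * r = 2.8078 * 2.5
= 7.0195 m/s


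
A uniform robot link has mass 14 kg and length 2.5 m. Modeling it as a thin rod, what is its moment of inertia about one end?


I = (1/3) * m * L^2
= (1/3) * 14 * 2.5^2
= 0.333333 * 14 * 6.25
= 29.1667 kg*m^2


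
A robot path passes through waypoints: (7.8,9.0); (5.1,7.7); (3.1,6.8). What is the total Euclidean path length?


Segment lengths:
  seg1 = sqrt((-2.7)^2 + (-1.3)^2) = 2.9967
  seg2 = sqrt((-2.0)^2 + (-0.9)^2) = 2.1932
Total = 5.1898


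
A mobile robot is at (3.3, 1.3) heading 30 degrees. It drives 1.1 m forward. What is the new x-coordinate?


x_new = x0 + d*cos(theta)
= 3.3 + 1.1*cos(30)
= 3.3 + 0.9526
= 4.2526


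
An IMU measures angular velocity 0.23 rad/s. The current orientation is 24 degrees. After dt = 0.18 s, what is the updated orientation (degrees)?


delta_theta = w * dt = 0.23 * 0.18 = 0.0414 rad
= 2.372 deg
theta_new = 24 + 2.372 = 26.372 deg


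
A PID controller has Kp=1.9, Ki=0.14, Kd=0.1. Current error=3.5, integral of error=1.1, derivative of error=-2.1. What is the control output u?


u = Kp*e + Ki*int(e) + Kd*de/dt
= 1.9*3.5 + 0.14*1.1 + 0.1*(-2.1)
= 6.65 + 0.154 + -0.21
= 6.594


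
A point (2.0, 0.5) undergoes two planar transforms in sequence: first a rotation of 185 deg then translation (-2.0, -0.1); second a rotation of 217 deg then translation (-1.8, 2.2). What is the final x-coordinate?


After transform 1:
x1 = cos(185)*2.0 - sin(185)*0.5 + -2.0 = -3.9488
y1 = sin(185)*2.0 + cos(185)*0.5 + -0.1 = -0.7724
After transform 2:
x2 = cos(217)*-3.9488 - sin(217)*-0.7724 + -1.8
= 0.8888


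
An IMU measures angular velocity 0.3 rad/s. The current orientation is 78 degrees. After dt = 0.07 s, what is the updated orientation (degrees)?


delta_theta = w * dt = 0.3 * 0.07 = 0.021 rad
= 1.2032 deg
theta_new = 78 + 1.2032 = 79.2032 deg


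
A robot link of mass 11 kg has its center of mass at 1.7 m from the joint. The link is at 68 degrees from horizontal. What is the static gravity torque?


tau = m*g*L*cos(angle)
= 11 * 9.81 * 1.7 * cos(68 deg)
= 11 * 9.81 * 1.7 * 0.3746
= 68.7205 Nm


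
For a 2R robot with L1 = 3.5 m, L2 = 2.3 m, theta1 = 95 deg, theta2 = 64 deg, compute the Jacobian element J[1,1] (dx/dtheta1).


J[1,1] = -L1*sin(t1) - L2*sin(t1+t2)
= -3.5*sin(95) - 2.3*sin(159)
= -4.3109


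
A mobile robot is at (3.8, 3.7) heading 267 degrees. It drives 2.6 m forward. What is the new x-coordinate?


x_new = x0 + d*cos(theta)
= 3.8 + 2.6*cos(267)
= 3.8 + -0.1361
= 3.6639


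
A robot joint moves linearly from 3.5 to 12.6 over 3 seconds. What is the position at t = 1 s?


s = t/T = 1/3 = 0.3333
p(t) = p0 + (pf-p0)*s
= 3.5 + (12.6 - 3.5) * 0.3333
= 6.5333


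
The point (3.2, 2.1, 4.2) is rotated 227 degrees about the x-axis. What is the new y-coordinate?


Rotation about x-axis: y' = y*cos(theta) - z*sin(theta)
= 2.1 * -0.682 - 4.2 * -0.7314
= 1.6395


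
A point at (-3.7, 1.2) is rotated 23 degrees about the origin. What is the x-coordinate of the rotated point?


x' = x*cos(theta) - y*sin(theta)
cos(23 deg) = 0.9205, sin(23 deg) = 0.3907
x' = -3.7 * 0.9205 - 1.2 * 0.3907
= -3.4059 - 0.4689
= -3.8747


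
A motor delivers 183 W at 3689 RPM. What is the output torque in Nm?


omega = 3689 * 2*pi/60 = 386.3112 rad/s
tau = P / omega = 183 / 386.3112
= 0.4737 Nm


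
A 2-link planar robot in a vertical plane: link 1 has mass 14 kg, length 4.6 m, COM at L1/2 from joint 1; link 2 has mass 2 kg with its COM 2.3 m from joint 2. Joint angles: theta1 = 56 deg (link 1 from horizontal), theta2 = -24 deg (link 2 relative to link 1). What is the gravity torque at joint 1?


Horizontal distance from joint 1 to link-1 COM:
  x_c1 = (L1/2)*cos(t1) = 2.3 * 0.5592 = 1.2861 m
Horizontal distance from joint 1 to link-2 COM:
  x_c2 = L1*cos(t1) + Lc2*cos(t1+t2)
       = 4.6*0.5592 + 2.3*0.848 = 4.5228 m
tau1 = m1*g*x_c1 + m2*g*x_c2
     = 14*9.81*1.2861 + 2*9.81*4.5228
     = 176.639 + 88.7373
     = 265.3763 Nm


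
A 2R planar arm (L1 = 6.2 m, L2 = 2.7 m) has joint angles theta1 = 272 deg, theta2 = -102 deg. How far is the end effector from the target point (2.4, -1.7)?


End effector via forward kinematics:
x = L1*cos(t1) + L2*cos(t1+t2) = -2.4426
y = L1*sin(t1) + L2*sin(t1+t2) = -5.7274
Distance to target:
d = sqrt((2.4 - -2.4426)^2 + (-1.7 - -5.7274)^2)
= sqrt(23.4508 + 16.2197)
= 6.2985 m


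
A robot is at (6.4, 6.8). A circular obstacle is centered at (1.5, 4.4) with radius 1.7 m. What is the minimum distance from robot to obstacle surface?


center_dist = sqrt((6.4-1.5)^2 + (6.8-4.4)^2)
= sqrt(24.01 + 5.76)
= 5.4562
min_dist = center_dist - radius = 5.4562 - 1.7 = 3.7562 m


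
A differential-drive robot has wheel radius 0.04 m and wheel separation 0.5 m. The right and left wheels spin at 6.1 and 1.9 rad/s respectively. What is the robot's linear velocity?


vR = r*wR = 0.04*6.1 = 0.244 m/s
vL = r*wL = 0.04*1.9 = 0.076 m/s
v = (vR+vL)/2 = 0.16 m/s
omega = (vR-vL)/L = 0.336 rad/s
linear velocity = 0.16 m/s


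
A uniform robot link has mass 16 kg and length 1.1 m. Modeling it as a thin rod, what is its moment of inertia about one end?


I = (1/3) * m * L^2
= (1/3) * 16 * 1.1^2
= 0.333333 * 16 * 1.21
= 6.4533 kg*m^2


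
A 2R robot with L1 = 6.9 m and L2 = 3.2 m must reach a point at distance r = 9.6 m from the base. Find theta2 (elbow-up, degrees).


cos(theta2) = (r^2 - L1^2 - L2^2) / (2*L1*L2)
cos(theta2) = (92.16 - 47.61 - 10.24) / 44.16
cos(theta2) = 0.776947
theta2 = 39.0181 degrees


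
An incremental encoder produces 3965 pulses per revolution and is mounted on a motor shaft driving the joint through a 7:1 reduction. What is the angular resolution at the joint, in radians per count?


counts per rev = 3965
effective counts at joint = 3965 * 7 = 27755
resolution = 2*pi / 27755
= 2.2638e-04 rad/count


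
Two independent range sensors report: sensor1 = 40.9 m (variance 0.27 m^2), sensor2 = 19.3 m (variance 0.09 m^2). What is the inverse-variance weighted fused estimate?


w1 = (1/var1) / (1/var1 + 1/var2)
   = 3.7037 / (3.7037 + 11.1111) = 0.25
w2 = 1 - w1 = 0.75
fused = w1*s1 + w2*s2 = 10.225 + 14.475
= 24.7 m


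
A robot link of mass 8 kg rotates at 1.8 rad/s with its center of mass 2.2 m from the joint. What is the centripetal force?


F = m * omega^2 * r
= 8 * 1.8^2 * 2.2
= 8 * 3.24 * 2.2
= 57.024 N


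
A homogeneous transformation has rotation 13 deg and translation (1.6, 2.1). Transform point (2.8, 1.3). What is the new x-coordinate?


x' = cos(theta)*px - sin(theta)*py + tx
= 0.9744*2.8 - 0.225*1.3 + 1.6
= 4.0358


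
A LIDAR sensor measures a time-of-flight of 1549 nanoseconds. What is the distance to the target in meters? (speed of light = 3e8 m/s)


tof = 1549 ns = 1.549e-06 s
dist = c * tof / 2
= 3e8 * 1.549e-06 / 2
= 232.35 m


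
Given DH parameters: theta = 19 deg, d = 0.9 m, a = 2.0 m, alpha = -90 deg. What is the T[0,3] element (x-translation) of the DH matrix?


T[0,3] = a * cos(theta)
= 2.0 * cos(19 deg)
= 2.0 * 0.9455
= 1.891


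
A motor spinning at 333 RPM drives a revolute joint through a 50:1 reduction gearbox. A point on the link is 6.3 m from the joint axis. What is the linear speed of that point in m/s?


omega_motor = 333 * 2*pi/60 = 34.8717 rad/s
omega_joint = omega_motor / 50 = 0.6974 rad/s
v = omega_joint * r = 0.6974 * 6.3
= 4.3938 m/s


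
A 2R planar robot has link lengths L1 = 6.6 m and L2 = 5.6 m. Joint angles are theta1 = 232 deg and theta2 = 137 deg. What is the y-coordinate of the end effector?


Convert angles to radians: theta1 = 4.0492, theta2 = 2.3911
y = L1*sin(theta1) + L2*sin(theta1+theta2)
y = -5.2009 + 0.876
y = -4.3248


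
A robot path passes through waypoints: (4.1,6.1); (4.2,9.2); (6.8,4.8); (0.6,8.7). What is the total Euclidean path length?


Segment lengths:
  seg1 = sqrt((0.1)^2 + (3.1)^2) = 3.1016
  seg2 = sqrt((2.6)^2 + (-4.4)^2) = 5.1108
  seg3 = sqrt((-6.2)^2 + (3.9)^2) = 7.3246
Total = 15.537


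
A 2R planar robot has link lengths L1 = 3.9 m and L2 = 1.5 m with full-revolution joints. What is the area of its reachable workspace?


r_max = L1 + L2 = 5.4 m
r_min = |L1 - L2| = 2.4 m
Area = pi*(r_max^2 - r_min^2)
= pi*(29.16 - 5.76)
= pi * 23.4
= 73.5133 m^2


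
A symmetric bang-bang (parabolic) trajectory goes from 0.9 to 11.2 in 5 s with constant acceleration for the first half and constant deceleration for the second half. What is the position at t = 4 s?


Symmetric rest-to-rest: each phase covers (pf-p0)/2 in time T/2. 0.5*a*(T/2)^2 = (pf-p0)/2 => a = 4*(pf-p0)/T^2
a = 4*(11.2-0.9)/5^2 = 1.648
t = 4 is in the deceleration phase (t > T/2).
p = pf - 0.5*a*(T-t)^2 = 11.2 - 0.5*1.648*1^2
= 10.376


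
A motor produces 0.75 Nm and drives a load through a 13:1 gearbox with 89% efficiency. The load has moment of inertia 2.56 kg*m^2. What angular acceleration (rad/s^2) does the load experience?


tau_out = tau_motor * N * eta
= 0.75 * 13 * 0.89 = 8.6775 Nm
alpha = tau_out / I = 8.6775 / 2.56
= 3.3896 rad/s^2


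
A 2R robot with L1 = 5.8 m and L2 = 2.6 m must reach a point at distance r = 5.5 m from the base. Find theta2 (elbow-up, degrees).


cos(theta2) = (r^2 - L1^2 - L2^2) / (2*L1*L2)
cos(theta2) = (30.25 - 33.64 - 6.76) / 30.16
cos(theta2) = -0.336538
theta2 = 109.6661 degrees


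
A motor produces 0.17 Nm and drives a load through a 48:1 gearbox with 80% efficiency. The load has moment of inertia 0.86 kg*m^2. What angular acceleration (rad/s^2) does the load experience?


tau_out = tau_motor * N * eta
= 0.17 * 48 * 0.8 = 6.528 Nm
alpha = tau_out / I = 6.528 / 0.86
= 7.5907 rad/s^2


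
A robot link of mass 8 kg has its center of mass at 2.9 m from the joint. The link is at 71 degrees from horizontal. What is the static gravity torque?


tau = m*g*L*cos(angle)
= 8 * 9.81 * 2.9 * cos(71 deg)
= 8 * 9.81 * 2.9 * 0.3256
= 74.0967 Nm


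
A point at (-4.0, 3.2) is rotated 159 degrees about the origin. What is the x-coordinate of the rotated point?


x' = x*cos(theta) - y*sin(theta)
cos(159 deg) = -0.9336, sin(159 deg) = 0.3584
x' = -4.0 * -0.9336 - 3.2 * 0.3584
= 3.7343 - 1.1468
= 2.5875


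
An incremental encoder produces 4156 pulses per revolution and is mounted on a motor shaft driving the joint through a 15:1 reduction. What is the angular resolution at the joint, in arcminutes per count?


counts per rev = 4156
effective counts at joint = 4156 * 15 = 62340
resolution = 360*60 / 62340
= 0.3465 arcmin/count


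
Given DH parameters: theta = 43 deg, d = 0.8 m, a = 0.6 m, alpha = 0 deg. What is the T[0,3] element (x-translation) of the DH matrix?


T[0,3] = a * cos(theta)
= 0.6 * cos(43 deg)
= 0.6 * 0.7314
= 0.4388


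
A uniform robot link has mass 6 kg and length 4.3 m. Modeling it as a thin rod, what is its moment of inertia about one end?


I = (1/3) * m * L^2
= (1/3) * 6 * 4.3^2
= 0.333333 * 6 * 18.49
= 36.98 kg*m^2


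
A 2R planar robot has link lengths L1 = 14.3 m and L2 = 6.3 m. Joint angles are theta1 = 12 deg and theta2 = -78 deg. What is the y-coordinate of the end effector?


Convert angles to radians: theta1 = 0.2094, theta2 = -1.3614
y = L1*sin(theta1) + L2*sin(theta1+theta2)
y = 2.9731 + -5.7553
y = -2.7822


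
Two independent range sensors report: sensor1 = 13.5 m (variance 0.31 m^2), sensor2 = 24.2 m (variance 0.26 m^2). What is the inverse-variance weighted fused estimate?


w1 = (1/var1) / (1/var1 + 1/var2)
   = 3.2258 / (3.2258 + 3.8462) = 0.4561
w2 = 1 - w1 = 0.5439
fused = w1*s1 + w2*s2 = 6.1579 + 13.1614
= 19.3193 m


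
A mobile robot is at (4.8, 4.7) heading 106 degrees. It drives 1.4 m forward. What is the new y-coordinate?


y_new = y0 + d*sin(theta)
= 4.7 + 1.4*sin(106)
= 4.7 + 1.3458
= 6.0458


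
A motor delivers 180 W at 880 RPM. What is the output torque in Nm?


omega = 880 * 2*pi/60 = 92.1534 rad/s
tau = P / omega = 180 / 92.1534
= 1.9533 Nm


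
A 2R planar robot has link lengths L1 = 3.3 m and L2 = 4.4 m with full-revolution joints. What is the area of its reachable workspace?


r_max = L1 + L2 = 7.7 m
r_min = |L1 - L2| = 1.1 m
Area = pi*(r_max^2 - r_min^2)
= pi*(59.29 - 1.21)
= pi * 58.08
= 182.4637 m^2


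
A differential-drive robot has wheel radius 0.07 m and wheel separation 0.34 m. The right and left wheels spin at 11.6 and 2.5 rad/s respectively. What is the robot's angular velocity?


vR = r*wR = 0.07*11.6 = 0.812 m/s
vL = r*wL = 0.07*2.5 = 0.175 m/s
v = (vR+vL)/2 = 0.4935 m/s
omega = (vR-vL)/L = 1.8735 rad/s
angular velocity = 1.8735 rad/s


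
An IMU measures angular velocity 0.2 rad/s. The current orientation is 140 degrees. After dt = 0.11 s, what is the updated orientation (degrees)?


delta_theta = w * dt = 0.2 * 0.11 = 0.022 rad
= 1.2605 deg
theta_new = 140 + 1.2605 = 141.2605 deg


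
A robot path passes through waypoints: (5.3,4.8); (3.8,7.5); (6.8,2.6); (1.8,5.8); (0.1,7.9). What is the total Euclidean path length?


Segment lengths:
  seg1 = sqrt((-1.5)^2 + (2.7)^2) = 3.0887
  seg2 = sqrt((3.0)^2 + (-4.9)^2) = 5.7454
  seg3 = sqrt((-5.0)^2 + (3.2)^2) = 5.9363
  seg4 = sqrt((-1.7)^2 + (2.1)^2) = 2.7019
Total = 17.4723


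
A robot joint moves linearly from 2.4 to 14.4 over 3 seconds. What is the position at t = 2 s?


s = t/T = 2/3 = 0.6667
p(t) = p0 + (pf-p0)*s
= 2.4 + (14.4 - 2.4) * 0.6667
= 10.4


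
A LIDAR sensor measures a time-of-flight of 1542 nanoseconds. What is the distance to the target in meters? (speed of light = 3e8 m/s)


tof = 1542 ns = 1.542e-06 s
dist = c * tof / 2
= 3e8 * 1.542e-06 / 2
= 231.3 m


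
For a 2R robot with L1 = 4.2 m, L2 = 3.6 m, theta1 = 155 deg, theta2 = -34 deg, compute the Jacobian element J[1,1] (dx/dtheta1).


J[1,1] = -L1*sin(t1) - L2*sin(t1+t2)
= -4.2*sin(155) - 3.6*sin(121)
= -4.8608


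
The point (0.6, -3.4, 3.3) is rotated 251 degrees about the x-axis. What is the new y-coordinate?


Rotation about x-axis: y' = y*cos(theta) - z*sin(theta)
= -3.4 * -0.3256 - 3.3 * -0.9455
= 4.2271


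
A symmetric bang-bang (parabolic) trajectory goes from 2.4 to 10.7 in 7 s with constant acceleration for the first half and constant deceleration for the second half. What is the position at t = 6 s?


Symmetric rest-to-rest: each phase covers (pf-p0)/2 in time T/2. 0.5*a*(T/2)^2 = (pf-p0)/2 => a = 4*(pf-p0)/T^2
a = 4*(10.7-2.4)/7^2 = 0.6776
t = 6 is in the deceleration phase (t > T/2).
p = pf - 0.5*a*(T-t)^2 = 10.7 - 0.5*0.6776*1^2
= 10.3612


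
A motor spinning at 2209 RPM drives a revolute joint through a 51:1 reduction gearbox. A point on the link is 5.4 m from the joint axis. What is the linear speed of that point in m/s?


omega_motor = 2209 * 2*pi/60 = 231.3259 rad/s
omega_joint = omega_motor / 51 = 4.5358 rad/s
v = omega_joint * r = 4.5358 * 5.4
= 24.4933 m/s


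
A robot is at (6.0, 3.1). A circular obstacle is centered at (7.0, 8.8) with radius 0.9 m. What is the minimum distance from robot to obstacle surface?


center_dist = sqrt((6.0-7.0)^2 + (3.1-8.8)^2)
= sqrt(1.0 + 32.49)
= 5.7871
min_dist = center_dist - radius = 5.7871 - 0.9 = 4.8871 m


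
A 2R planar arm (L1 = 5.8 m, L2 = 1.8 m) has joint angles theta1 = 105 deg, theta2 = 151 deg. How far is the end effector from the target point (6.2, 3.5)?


End effector via forward kinematics:
x = L1*cos(t1) + L2*cos(t1+t2) = -1.9366
y = L1*sin(t1) + L2*sin(t1+t2) = 3.8558
Distance to target:
d = sqrt((6.2 - -1.9366)^2 + (3.5 - 3.8558)^2)
= sqrt(66.2044 + 0.1266)
= 8.1444 m


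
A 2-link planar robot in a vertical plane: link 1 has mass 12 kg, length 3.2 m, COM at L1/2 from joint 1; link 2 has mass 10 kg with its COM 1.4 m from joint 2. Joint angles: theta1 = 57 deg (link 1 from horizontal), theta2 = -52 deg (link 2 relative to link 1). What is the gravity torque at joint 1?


Horizontal distance from joint 1 to link-1 COM:
  x_c1 = (L1/2)*cos(t1) = 1.6 * 0.5446 = 0.8714 m
Horizontal distance from joint 1 to link-2 COM:
  x_c2 = L1*cos(t1) + Lc2*cos(t1+t2)
       = 3.2*0.5446 + 1.4*0.9962 = 3.1375 m
tau1 = m1*g*x_c1 + m2*g*x_c2
     = 12*9.81*0.8714 + 10*9.81*3.1375
     = 102.5839 + 307.7905
     = 410.3743 Nm


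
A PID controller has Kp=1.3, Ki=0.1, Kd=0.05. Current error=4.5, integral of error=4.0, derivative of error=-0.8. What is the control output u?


u = Kp*e + Ki*int(e) + Kd*de/dt
= 1.3*4.5 + 0.1*4.0 + 0.05*(-0.8)
= 5.85 + 0.4 + -0.04
= 6.21


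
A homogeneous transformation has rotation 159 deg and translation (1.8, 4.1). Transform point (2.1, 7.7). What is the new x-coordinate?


x' = cos(theta)*px - sin(theta)*py + tx
= -0.9336*2.1 - 0.3584*7.7 + 1.8
= -2.92


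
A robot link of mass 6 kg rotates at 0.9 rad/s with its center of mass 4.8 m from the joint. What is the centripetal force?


F = m * omega^2 * r
= 6 * 0.9^2 * 4.8
= 6 * 0.81 * 4.8
= 23.328 N


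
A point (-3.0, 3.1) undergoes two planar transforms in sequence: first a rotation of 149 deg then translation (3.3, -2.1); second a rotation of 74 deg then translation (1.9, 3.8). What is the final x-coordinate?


After transform 1:
x1 = cos(149)*-3.0 - sin(149)*3.1 + 3.3 = 4.2749
y1 = sin(149)*-3.0 + cos(149)*3.1 + -2.1 = -6.3023
After transform 2:
x2 = cos(74)*4.2749 - sin(74)*-6.3023 + 1.9
= 9.1365


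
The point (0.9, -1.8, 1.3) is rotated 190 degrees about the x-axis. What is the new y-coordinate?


Rotation about x-axis: y' = y*cos(theta) - z*sin(theta)
= -1.8 * -0.9848 - 1.3 * -0.1736
= 1.9984


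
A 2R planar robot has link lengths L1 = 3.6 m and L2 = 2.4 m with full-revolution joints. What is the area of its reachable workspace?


r_max = L1 + L2 = 6.0 m
r_min = |L1 - L2| = 1.2 m
Area = pi*(r_max^2 - r_min^2)
= pi*(36.0 - 1.44)
= pi * 34.56
= 108.5734 m^2


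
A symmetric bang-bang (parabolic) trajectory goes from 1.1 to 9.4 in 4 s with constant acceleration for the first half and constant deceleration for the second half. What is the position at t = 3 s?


Symmetric rest-to-rest: each phase covers (pf-p0)/2 in time T/2. 0.5*a*(T/2)^2 = (pf-p0)/2 => a = 4*(pf-p0)/T^2
a = 4*(9.4-1.1)/4^2 = 2.075
t = 3 is in the deceleration phase (t > T/2).
p = pf - 0.5*a*(T-t)^2 = 9.4 - 0.5*2.075*1^2
= 8.3625


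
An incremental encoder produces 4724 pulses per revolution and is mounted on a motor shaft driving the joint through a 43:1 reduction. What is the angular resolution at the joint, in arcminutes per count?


counts per rev = 4724
effective counts at joint = 4724 * 43 = 203132
resolution = 360*60 / 203132
= 0.1063 arcmin/count


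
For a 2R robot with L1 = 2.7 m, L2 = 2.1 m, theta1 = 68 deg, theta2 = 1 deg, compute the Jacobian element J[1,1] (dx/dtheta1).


J[1,1] = -L1*sin(t1) - L2*sin(t1+t2)
= -2.7*sin(68) - 2.1*sin(69)
= -4.4639


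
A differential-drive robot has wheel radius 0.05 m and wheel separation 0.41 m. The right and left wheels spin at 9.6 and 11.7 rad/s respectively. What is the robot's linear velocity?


vR = r*wR = 0.05*9.6 = 0.48 m/s
vL = r*wL = 0.05*11.7 = 0.585 m/s
v = (vR+vL)/2 = 0.5325 m/s
omega = (vR-vL)/L = -0.2561 rad/s
linear velocity = 0.5325 m/s


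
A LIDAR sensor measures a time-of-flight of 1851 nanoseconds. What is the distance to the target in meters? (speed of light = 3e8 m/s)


tof = 1851 ns = 1.851e-06 s
dist = c * tof / 2
= 3e8 * 1.851e-06 / 2
= 277.65 m


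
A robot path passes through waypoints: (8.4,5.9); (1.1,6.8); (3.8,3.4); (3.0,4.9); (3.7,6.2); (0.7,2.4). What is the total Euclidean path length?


Segment lengths:
  seg1 = sqrt((-7.3)^2 + (0.9)^2) = 7.3553
  seg2 = sqrt((2.7)^2 + (-3.4)^2) = 4.3417
  seg3 = sqrt((-0.8)^2 + (1.5)^2) = 1.7
  seg4 = sqrt((0.7)^2 + (1.3)^2) = 1.4765
  seg5 = sqrt((-3.0)^2 + (-3.8)^2) = 4.8415
Total = 19.7149


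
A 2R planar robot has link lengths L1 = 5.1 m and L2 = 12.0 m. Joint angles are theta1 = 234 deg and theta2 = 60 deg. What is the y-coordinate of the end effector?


Convert angles to radians: theta1 = 4.0841, theta2 = 1.0472
y = L1*sin(theta1) + L2*sin(theta1+theta2)
y = -4.126 + -10.9625
y = -15.0885


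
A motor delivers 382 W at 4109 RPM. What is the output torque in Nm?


omega = 4109 * 2*pi/60 = 430.2935 rad/s
tau = P / omega = 382 / 430.2935
= 0.8878 Nm


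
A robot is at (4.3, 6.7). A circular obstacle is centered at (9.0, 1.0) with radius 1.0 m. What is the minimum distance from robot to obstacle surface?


center_dist = sqrt((4.3-9.0)^2 + (6.7-1.0)^2)
= sqrt(22.09 + 32.49)
= 7.3878
min_dist = center_dist - radius = 7.3878 - 1.0 = 6.3878 m


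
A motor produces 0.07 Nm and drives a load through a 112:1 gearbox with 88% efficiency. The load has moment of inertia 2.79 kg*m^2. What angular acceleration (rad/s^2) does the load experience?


tau_out = tau_motor * N * eta
= 0.07 * 112 * 0.88 = 6.8992 Nm
alpha = tau_out / I = 6.8992 / 2.79
= 2.4728 rad/s^2


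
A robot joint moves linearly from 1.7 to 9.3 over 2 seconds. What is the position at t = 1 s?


s = t/T = 1/2 = 0.5
p(t) = p0 + (pf-p0)*s
= 1.7 + (9.3 - 1.7) * 0.5
= 5.5


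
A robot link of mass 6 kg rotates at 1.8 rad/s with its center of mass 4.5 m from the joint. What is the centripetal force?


F = m * omega^2 * r
= 6 * 1.8^2 * 4.5
= 6 * 3.24 * 4.5
= 87.48 N


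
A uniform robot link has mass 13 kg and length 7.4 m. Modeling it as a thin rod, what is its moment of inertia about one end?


I = (1/3) * m * L^2
= (1/3) * 13 * 7.4^2
= 0.333333 * 13 * 54.76
= 237.2933 kg*m^2


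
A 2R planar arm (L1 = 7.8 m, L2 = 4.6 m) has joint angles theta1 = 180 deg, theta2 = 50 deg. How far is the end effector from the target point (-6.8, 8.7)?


End effector via forward kinematics:
x = L1*cos(t1) + L2*cos(t1+t2) = -10.7568
y = L1*sin(t1) + L2*sin(t1+t2) = -3.5238
Distance to target:
d = sqrt((-6.8 - -10.7568)^2 + (8.7 - -3.5238)^2)
= sqrt(15.6564 + 149.4214)
= 12.8483 m


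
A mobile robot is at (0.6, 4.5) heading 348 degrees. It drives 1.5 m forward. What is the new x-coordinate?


x_new = x0 + d*cos(theta)
= 0.6 + 1.5*cos(348)
= 0.6 + 1.4672
= 2.0672


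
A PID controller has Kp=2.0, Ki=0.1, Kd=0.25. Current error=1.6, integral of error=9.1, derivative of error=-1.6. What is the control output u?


u = Kp*e + Ki*int(e) + Kd*de/dt
= 2.0*1.6 + 0.1*9.1 + 0.25*(-1.6)
= 3.2 + 0.91 + -0.4
= 3.71


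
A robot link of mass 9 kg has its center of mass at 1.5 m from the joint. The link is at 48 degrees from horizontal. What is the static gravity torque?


tau = m*g*L*cos(angle)
= 9 * 9.81 * 1.5 * cos(48 deg)
= 9 * 9.81 * 1.5 * 0.6691
= 88.6163 Nm


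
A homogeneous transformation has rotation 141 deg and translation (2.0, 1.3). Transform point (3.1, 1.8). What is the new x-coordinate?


x' = cos(theta)*px - sin(theta)*py + tx
= -0.7771*3.1 - 0.6293*1.8 + 2.0
= -1.5419


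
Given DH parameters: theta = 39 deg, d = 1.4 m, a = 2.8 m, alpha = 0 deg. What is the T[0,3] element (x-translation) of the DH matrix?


T[0,3] = a * cos(theta)
= 2.8 * cos(39 deg)
= 2.8 * 0.7771
= 2.176


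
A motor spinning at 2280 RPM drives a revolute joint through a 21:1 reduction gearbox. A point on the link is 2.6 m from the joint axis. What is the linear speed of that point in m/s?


omega_motor = 2280 * 2*pi/60 = 238.761 rad/s
omega_joint = omega_motor / 21 = 11.3696 rad/s
v = omega_joint * r = 11.3696 * 2.6
= 29.5609 m/s


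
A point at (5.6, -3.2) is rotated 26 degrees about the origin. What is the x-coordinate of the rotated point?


x' = x*cos(theta) - y*sin(theta)
cos(26 deg) = 0.8988, sin(26 deg) = 0.4384
x' = 5.6 * 0.8988 - -3.2 * 0.4384
= 5.0332 - -1.4028
= 6.436


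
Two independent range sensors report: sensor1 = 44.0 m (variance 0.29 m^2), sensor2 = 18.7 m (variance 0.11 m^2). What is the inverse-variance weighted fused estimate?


w1 = (1/var1) / (1/var1 + 1/var2)
   = 3.4483 / (3.4483 + 9.0909) = 0.275
w2 = 1 - w1 = 0.725
fused = w1*s1 + w2*s2 = 12.1 + 13.5575
= 25.6575 m


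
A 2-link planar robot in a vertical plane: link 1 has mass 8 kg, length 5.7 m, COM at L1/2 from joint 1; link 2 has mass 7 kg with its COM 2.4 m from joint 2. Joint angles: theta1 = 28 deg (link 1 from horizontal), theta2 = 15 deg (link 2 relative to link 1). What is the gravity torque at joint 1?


Horizontal distance from joint 1 to link-1 COM:
  x_c1 = (L1/2)*cos(t1) = 2.85 * 0.8829 = 2.5164 m
Horizontal distance from joint 1 to link-2 COM:
  x_c2 = L1*cos(t1) + Lc2*cos(t1+t2)
       = 5.7*0.8829 + 2.4*0.7314 = 6.7881 m
tau1 = m1*g*x_c1 + m2*g*x_c2
     = 8*9.81*2.5164 + 7*9.81*6.7881
     = 197.4871 + 466.1354
     = 663.6225 Nm


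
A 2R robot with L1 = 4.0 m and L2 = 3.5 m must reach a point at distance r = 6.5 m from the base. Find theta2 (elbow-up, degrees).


cos(theta2) = (r^2 - L1^2 - L2^2) / (2*L1*L2)
cos(theta2) = (42.25 - 16.0 - 12.25) / 28.0
cos(theta2) = 0.5
theta2 = 60.0 degrees


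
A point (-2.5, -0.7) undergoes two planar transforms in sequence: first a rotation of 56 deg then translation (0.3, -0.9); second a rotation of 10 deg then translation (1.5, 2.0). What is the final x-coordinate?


After transform 1:
x1 = cos(56)*-2.5 - sin(56)*-0.7 + 0.3 = -0.5177
y1 = sin(56)*-2.5 + cos(56)*-0.7 + -0.9 = -3.364
After transform 2:
x2 = cos(10)*-0.5177 - sin(10)*-3.364 + 1.5
= 1.5744


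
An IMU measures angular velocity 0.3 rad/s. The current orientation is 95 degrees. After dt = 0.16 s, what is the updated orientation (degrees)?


delta_theta = w * dt = 0.3 * 0.16 = 0.048 rad
= 2.7502 deg
theta_new = 95 + 2.7502 = 97.7502 deg


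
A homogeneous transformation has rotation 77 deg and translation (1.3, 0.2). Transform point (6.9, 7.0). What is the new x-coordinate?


x' = cos(theta)*px - sin(theta)*py + tx
= 0.225*6.9 - 0.9744*7.0 + 1.3
= -3.9684


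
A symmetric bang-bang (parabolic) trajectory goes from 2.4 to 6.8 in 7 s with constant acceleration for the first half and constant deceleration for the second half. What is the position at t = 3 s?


Symmetric rest-to-rest: each phase covers (pf-p0)/2 in time T/2. 0.5*a*(T/2)^2 = (pf-p0)/2 => a = 4*(pf-p0)/T^2
a = 4*(6.8-2.4)/7^2 = 0.3592
t = 3 is in the acceleration phase (t <= T/2).
p = p0 + 0.5*a*t^2 = 2.4 + 0.5*0.3592*3^2
= 4.0163


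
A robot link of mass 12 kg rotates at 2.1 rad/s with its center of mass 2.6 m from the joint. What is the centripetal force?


F = m * omega^2 * r
= 12 * 2.1^2 * 2.6
= 12 * 4.41 * 2.6
= 137.592 N


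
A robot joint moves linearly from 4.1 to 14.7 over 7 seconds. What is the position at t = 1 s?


s = t/T = 1/7 = 0.1429
p(t) = p0 + (pf-p0)*s
= 4.1 + (14.7 - 4.1) * 0.1429
= 5.6143


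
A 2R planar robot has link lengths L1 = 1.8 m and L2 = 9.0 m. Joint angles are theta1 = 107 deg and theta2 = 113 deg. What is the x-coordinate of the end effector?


Convert angles to radians: theta1 = 1.8675, theta2 = 1.9722
x = L1*cos(theta1) + L2*cos(theta1+theta2)
x = -0.5263 + -6.8944
x = -7.4207


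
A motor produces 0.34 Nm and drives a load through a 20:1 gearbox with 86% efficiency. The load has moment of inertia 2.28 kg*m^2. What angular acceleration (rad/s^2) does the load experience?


tau_out = tau_motor * N * eta
= 0.34 * 20 * 0.86 = 5.848 Nm
alpha = tau_out / I = 5.848 / 2.28
= 2.5649 rad/s^2


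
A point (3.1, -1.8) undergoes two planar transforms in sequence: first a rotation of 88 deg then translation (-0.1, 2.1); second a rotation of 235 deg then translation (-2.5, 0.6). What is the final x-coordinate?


After transform 1:
x1 = cos(88)*3.1 - sin(88)*-1.8 + -0.1 = 1.8071
y1 = sin(88)*3.1 + cos(88)*-1.8 + 2.1 = 5.1353
After transform 2:
x2 = cos(235)*1.8071 - sin(235)*5.1353 + -2.5
= 0.6701


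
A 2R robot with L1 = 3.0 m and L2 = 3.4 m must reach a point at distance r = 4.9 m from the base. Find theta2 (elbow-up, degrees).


cos(theta2) = (r^2 - L1^2 - L2^2) / (2*L1*L2)
cos(theta2) = (24.01 - 9.0 - 11.56) / 20.4
cos(theta2) = 0.169118
theta2 = 80.2635 degrees


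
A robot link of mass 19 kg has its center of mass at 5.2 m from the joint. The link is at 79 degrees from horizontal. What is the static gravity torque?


tau = m*g*L*cos(angle)
= 19 * 9.81 * 5.2 * cos(79 deg)
= 19 * 9.81 * 5.2 * 0.1908
= 184.9374 Nm


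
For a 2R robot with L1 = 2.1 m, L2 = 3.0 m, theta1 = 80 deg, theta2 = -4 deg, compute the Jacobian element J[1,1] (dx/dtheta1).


J[1,1] = -L1*sin(t1) - L2*sin(t1+t2)
= -2.1*sin(80) - 3.0*sin(76)
= -4.979


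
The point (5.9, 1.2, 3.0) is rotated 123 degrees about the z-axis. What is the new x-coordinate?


Rotation about z-axis: x' = x*cos(theta) - y*sin(theta)
= 5.9 * -0.5446 - 1.2 * 0.8387
= -4.2198


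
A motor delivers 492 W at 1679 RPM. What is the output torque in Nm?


omega = 1679 * 2*pi/60 = 175.8245 rad/s
tau = P / omega = 492 / 175.8245
= 2.7982 Nm


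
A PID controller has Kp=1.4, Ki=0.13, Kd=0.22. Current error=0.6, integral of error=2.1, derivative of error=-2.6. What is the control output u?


u = Kp*e + Ki*int(e) + Kd*de/dt
= 1.4*0.6 + 0.13*2.1 + 0.22*(-2.6)
= 0.84 + 0.273 + -0.572
= 0.541


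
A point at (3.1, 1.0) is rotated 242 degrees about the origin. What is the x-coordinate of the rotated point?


x' = x*cos(theta) - y*sin(theta)
cos(242 deg) = -0.4695, sin(242 deg) = -0.8829
x' = 3.1 * -0.4695 - 1.0 * -0.8829
= -1.4554 - -0.8829
= -0.5724


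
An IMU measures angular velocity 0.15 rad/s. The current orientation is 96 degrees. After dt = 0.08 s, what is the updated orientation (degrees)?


delta_theta = w * dt = 0.15 * 0.08 = 0.012 rad
= 0.6875 deg
theta_new = 96 + 0.6875 = 96.6875 deg


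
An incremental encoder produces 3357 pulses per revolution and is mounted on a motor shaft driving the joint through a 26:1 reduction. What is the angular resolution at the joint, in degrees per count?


counts per rev = 3357
effective counts at joint = 3357 * 26 = 87282
resolution = 360 / 87282
= 0.0041 deg/count


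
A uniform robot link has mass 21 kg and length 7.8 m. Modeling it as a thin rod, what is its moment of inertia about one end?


I = (1/3) * m * L^2
= (1/3) * 21 * 7.8^2
= 0.333333 * 21 * 60.84
= 425.88 kg*m^2


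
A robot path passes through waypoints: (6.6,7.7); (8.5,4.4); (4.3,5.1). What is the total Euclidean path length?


Segment lengths:
  seg1 = sqrt((1.9)^2 + (-3.3)^2) = 3.8079
  seg2 = sqrt((-4.2)^2 + (0.7)^2) = 4.2579
Total = 8.0658


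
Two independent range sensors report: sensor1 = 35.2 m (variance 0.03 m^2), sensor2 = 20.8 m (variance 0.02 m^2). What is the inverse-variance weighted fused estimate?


w1 = (1/var1) / (1/var1 + 1/var2)
   = 33.3333 / (33.3333 + 50.0) = 0.4
w2 = 1 - w1 = 0.6
fused = w1*s1 + w2*s2 = 14.08 + 12.48
= 26.56 m


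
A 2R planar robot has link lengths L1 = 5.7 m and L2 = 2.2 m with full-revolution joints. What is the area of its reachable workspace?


r_max = L1 + L2 = 7.9 m
r_min = |L1 - L2| = 3.5 m
Area = pi*(r_max^2 - r_min^2)
= pi*(62.41 - 12.25)
= pi * 50.16
= 157.5823 m^2


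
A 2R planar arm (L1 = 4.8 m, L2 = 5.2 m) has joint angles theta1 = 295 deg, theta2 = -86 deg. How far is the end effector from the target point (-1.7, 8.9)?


End effector via forward kinematics:
x = L1*cos(t1) + L2*cos(t1+t2) = -2.5195
y = L1*sin(t1) + L2*sin(t1+t2) = -6.8713
Distance to target:
d = sqrt((-1.7 - -2.5195)^2 + (8.9 - -6.8713)^2)
= sqrt(0.6715 + 248.7335)
= 15.7926 m


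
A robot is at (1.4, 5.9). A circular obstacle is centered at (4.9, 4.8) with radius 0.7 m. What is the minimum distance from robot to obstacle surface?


center_dist = sqrt((1.4-4.9)^2 + (5.9-4.8)^2)
= sqrt(12.25 + 1.21)
= 3.6688
min_dist = center_dist - radius = 3.6688 - 0.7 = 2.9688 m


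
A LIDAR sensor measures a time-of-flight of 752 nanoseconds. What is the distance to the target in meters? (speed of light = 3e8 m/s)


tof = 752 ns = 7.52e-07 s
dist = c * tof / 2
= 3e8 * 7.52e-07 / 2
= 112.8 m


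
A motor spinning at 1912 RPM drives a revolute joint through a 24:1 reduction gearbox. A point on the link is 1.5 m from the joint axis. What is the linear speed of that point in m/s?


omega_motor = 1912 * 2*pi/60 = 200.2242 rad/s
omega_joint = omega_motor / 24 = 8.3427 rad/s
v = omega_joint * r = 8.3427 * 1.5
= 12.514 m/s


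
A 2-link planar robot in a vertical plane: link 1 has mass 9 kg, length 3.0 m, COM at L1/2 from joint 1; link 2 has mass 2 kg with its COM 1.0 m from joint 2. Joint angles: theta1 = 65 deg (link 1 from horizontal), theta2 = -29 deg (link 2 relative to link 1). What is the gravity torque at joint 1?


Horizontal distance from joint 1 to link-1 COM:
  x_c1 = (L1/2)*cos(t1) = 1.5 * 0.4226 = 0.6339 m
Horizontal distance from joint 1 to link-2 COM:
  x_c2 = L1*cos(t1) + Lc2*cos(t1+t2)
       = 3.0*0.4226 + 1.0*0.809 = 2.0769 m
tau1 = m1*g*x_c1 + m2*g*x_c2
     = 9*9.81*0.6339 + 2*9.81*2.0769
     = 55.9694 + 40.7482
     = 96.7177 Nm


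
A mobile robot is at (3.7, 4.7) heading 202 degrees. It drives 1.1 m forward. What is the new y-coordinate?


y_new = y0 + d*sin(theta)
= 4.7 + 1.1*sin(202)
= 4.7 + -0.4121
= 4.2879


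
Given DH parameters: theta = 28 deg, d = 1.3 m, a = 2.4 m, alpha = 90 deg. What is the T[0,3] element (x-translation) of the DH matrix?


T[0,3] = a * cos(theta)
= 2.4 * cos(28 deg)
= 2.4 * 0.8829
= 2.1191


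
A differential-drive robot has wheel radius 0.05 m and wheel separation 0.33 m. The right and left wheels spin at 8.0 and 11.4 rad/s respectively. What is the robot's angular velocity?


vR = r*wR = 0.05*8.0 = 0.4 m/s
vL = r*wL = 0.05*11.4 = 0.57 m/s
v = (vR+vL)/2 = 0.485 m/s
omega = (vR-vL)/L = -0.5152 rad/s
angular velocity = -0.5152 rad/s


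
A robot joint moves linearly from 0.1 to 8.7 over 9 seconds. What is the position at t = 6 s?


s = t/T = 6/9 = 0.6667
p(t) = p0 + (pf-p0)*s
= 0.1 + (8.7 - 0.1) * 0.6667
= 5.8333


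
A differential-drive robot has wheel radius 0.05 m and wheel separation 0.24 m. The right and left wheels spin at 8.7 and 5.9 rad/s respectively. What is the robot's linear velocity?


vR = r*wR = 0.05*8.7 = 0.435 m/s
vL = r*wL = 0.05*5.9 = 0.295 m/s
v = (vR+vL)/2 = 0.365 m/s
omega = (vR-vL)/L = 0.5833 rad/s
linear velocity = 0.365 m/s


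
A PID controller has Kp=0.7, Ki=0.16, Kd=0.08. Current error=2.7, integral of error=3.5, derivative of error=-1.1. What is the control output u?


u = Kp*e + Ki*int(e) + Kd*de/dt
= 0.7*2.7 + 0.16*3.5 + 0.08*(-1.1)
= 1.89 + 0.56 + -0.088
= 2.362


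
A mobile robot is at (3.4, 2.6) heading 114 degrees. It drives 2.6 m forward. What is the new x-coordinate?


x_new = x0 + d*cos(theta)
= 3.4 + 2.6*cos(114)
= 3.4 + -1.0575
= 2.3425


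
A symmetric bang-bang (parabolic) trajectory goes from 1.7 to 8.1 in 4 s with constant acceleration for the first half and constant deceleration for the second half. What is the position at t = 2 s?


Symmetric rest-to-rest: each phase covers (pf-p0)/2 in time T/2. 0.5*a*(T/2)^2 = (pf-p0)/2 => a = 4*(pf-p0)/T^2
a = 4*(8.1-1.7)/4^2 = 1.6
t = 2 is in the acceleration phase (t <= T/2).
p = p0 + 0.5*a*t^2 = 1.7 + 0.5*1.6*2^2
= 4.9


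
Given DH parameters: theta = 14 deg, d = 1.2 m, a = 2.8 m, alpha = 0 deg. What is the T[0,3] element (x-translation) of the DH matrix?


T[0,3] = a * cos(theta)
= 2.8 * cos(14 deg)
= 2.8 * 0.9703
= 2.7168


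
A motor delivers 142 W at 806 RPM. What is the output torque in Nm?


omega = 806 * 2*pi/60 = 84.4041 rad/s
tau = P / omega = 142 / 84.4041
= 1.6824 Nm


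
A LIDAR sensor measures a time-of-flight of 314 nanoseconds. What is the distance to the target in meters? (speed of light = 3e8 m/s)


tof = 314 ns = 3.14e-07 s
dist = c * tof / 2
= 3e8 * 3.14e-07 / 2
= 47.1 m


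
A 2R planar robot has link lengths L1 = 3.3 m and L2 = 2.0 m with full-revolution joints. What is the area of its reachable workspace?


r_max = L1 + L2 = 5.3 m
r_min = |L1 - L2| = 1.3 m
Area = pi*(r_max^2 - r_min^2)
= pi*(28.09 - 1.69)
= pi * 26.4
= 82.938 m^2


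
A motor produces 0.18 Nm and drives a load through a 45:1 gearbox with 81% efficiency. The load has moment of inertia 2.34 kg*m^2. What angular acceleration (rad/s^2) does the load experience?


tau_out = tau_motor * N * eta
= 0.18 * 45 * 0.81 = 6.561 Nm
alpha = tau_out / I = 6.561 / 2.34
= 2.8038 rad/s^2


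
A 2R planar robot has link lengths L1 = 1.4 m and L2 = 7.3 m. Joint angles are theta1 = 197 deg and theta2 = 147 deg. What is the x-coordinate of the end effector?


Convert angles to radians: theta1 = 3.4383, theta2 = 2.5656
x = L1*cos(theta1) + L2*cos(theta1+theta2)
x = -1.3388 + 7.0172
x = 5.6784


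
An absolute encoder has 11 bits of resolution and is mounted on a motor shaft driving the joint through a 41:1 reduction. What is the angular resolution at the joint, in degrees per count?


counts = 2^11 = 2048
effective counts at joint = 2048 * 41 = 83968
resolution = 360 / 83968
= 0.0043 deg/count


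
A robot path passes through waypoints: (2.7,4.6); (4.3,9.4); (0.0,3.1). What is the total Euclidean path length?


Segment lengths:
  seg1 = sqrt((1.6)^2 + (4.8)^2) = 5.0596
  seg2 = sqrt((-4.3)^2 + (-6.3)^2) = 7.6276
Total = 12.6872


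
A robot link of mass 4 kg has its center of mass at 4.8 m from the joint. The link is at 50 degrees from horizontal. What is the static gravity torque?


tau = m*g*L*cos(angle)
= 4 * 9.81 * 4.8 * cos(50 deg)
= 4 * 9.81 * 4.8 * 0.6428
= 121.0703 Nm


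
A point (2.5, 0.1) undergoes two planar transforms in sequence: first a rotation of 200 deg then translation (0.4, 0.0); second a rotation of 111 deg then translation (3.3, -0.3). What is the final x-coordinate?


After transform 1:
x1 = cos(200)*2.5 - sin(200)*0.1 + 0.4 = -1.915
y1 = sin(200)*2.5 + cos(200)*0.1 + 0.0 = -0.949
After transform 2:
x2 = cos(111)*-1.915 - sin(111)*-0.949 + 3.3
= 4.8723


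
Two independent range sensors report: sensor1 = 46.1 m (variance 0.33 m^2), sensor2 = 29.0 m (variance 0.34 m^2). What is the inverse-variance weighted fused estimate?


w1 = (1/var1) / (1/var1 + 1/var2)
   = 3.0303 / (3.0303 + 2.9412) = 0.5075
w2 = 1 - w1 = 0.4925
fused = w1*s1 + w2*s2 = 23.394 + 14.2836
= 37.6776 m


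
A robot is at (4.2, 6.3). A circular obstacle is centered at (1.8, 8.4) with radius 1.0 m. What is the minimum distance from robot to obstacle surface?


center_dist = sqrt((4.2-1.8)^2 + (6.3-8.4)^2)
= sqrt(5.76 + 4.41)
= 3.189
min_dist = center_dist - radius = 3.189 - 1.0 = 2.189 m


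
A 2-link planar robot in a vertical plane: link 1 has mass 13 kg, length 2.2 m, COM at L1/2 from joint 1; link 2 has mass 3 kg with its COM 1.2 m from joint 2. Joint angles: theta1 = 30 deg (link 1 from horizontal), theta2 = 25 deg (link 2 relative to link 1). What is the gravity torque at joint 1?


Horizontal distance from joint 1 to link-1 COM:
  x_c1 = (L1/2)*cos(t1) = 1.1 * 0.866 = 0.9526 m
Horizontal distance from joint 1 to link-2 COM:
  x_c2 = L1*cos(t1) + Lc2*cos(t1+t2)
       = 2.2*0.866 + 1.2*0.5736 = 2.5935 m
tau1 = m1*g*x_c1 + m2*g*x_c2
     = 13*9.81*0.9526 + 3*9.81*2.5935
     = 121.4886 + 76.3281
     = 197.8167 Nm


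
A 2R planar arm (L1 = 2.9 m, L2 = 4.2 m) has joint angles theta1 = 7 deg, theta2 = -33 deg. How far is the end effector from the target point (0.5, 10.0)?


End effector via forward kinematics:
x = L1*cos(t1) + L2*cos(t1+t2) = 6.6533
y = L1*sin(t1) + L2*sin(t1+t2) = -1.4877
Distance to target:
d = sqrt((0.5 - 6.6533)^2 + (10.0 - -1.4877)^2)
= sqrt(37.8633 + 131.9681)
= 13.0319 m
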